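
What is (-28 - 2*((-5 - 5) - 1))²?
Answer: 36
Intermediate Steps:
(-28 - 2*((-5 - 5) - 1))² = (-28 - 2*(-10 - 1))² = (-28 - 2*(-11))² = (-28 + 22)² = (-6)² = 36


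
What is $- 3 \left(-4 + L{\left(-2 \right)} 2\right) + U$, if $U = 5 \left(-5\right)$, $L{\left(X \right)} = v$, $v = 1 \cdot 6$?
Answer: $-49$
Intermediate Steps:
$v = 6$
$L{\left(X \right)} = 6$
$U = -25$
$- 3 \left(-4 + L{\left(-2 \right)} 2\right) + U = - 3 \left(-4 + 6 \cdot 2\right) - 25 = - 3 \left(-4 + 12\right) - 25 = \left(-3\right) 8 - 25 = -24 - 25 = -49$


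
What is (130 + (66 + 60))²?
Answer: 65536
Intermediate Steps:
(130 + (66 + 60))² = (130 + 126)² = 256² = 65536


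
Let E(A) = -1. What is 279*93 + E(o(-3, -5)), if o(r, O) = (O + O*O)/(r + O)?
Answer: 25946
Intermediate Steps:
o(r, O) = (O + O²)/(O + r)
279*93 + E(o(-3, -5)) = 279*93 - 1 = 25947 - 1 = 25946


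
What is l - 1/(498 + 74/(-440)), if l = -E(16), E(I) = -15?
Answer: 1642625/109523 ≈ 14.998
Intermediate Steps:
l = 15 (l = -1*(-15) = 15)
l - 1/(498 + 74/(-440)) = 15 - 1/(498 + 74/(-440)) = 15 - 1/(498 + 74*(-1/440)) = 15 - 1/(498 - 37/220) = 15 - 1/109523/220 = 15 - 1*220/109523 = 15 - 220/109523 = 1642625/109523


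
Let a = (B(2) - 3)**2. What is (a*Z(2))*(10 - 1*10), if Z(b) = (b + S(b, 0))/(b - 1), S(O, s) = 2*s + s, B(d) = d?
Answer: 0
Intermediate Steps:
S(O, s) = 3*s
Z(b) = b/(-1 + b) (Z(b) = (b + 3*0)/(b - 1) = (b + 0)/(-1 + b) = b/(-1 + b))
a = 1 (a = (2 - 3)**2 = (-1)**2 = 1)
(a*Z(2))*(10 - 1*10) = (1*(2/(-1 + 2)))*(10 - 1*10) = (1*(2/1))*(10 - 10) = (1*(2*1))*0 = (1*2)*0 = 2*0 = 0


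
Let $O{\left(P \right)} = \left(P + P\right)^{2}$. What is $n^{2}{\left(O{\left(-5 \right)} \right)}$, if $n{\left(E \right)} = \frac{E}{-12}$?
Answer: $\frac{625}{9} \approx 69.444$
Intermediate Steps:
$O{\left(P \right)} = 4 P^{2}$ ($O{\left(P \right)} = \left(2 P\right)^{2} = 4 P^{2}$)
$n{\left(E \right)} = - \frac{E}{12}$ ($n{\left(E \right)} = E \left(- \frac{1}{12}\right) = - \frac{E}{12}$)
$n^{2}{\left(O{\left(-5 \right)} \right)} = \left(- \frac{4 \left(-5\right)^{2}}{12}\right)^{2} = \left(- \frac{4 \cdot 25}{12}\right)^{2} = \left(\left(- \frac{1}{12}\right) 100\right)^{2} = \left(- \frac{25}{3}\right)^{2} = \frac{625}{9}$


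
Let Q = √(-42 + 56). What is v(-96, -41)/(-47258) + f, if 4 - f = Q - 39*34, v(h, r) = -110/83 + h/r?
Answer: 106944615981/80409487 - √14 ≈ 1326.3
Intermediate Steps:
v(h, r) = -110/83 + h/r (v(h, r) = -110*1/83 + h/r = -110/83 + h/r)
Q = √14 ≈ 3.7417
f = 1330 - √14 (f = 4 - (√14 - 39*34) = 4 - (√14 - 1326) = 4 - (-1326 + √14) = 4 + (1326 - √14) = 1330 - √14 ≈ 1326.3)
v(-96, -41)/(-47258) + f = (-110/83 - 96/(-41))/(-47258) + (1330 - √14) = (-110/83 - 96*(-1/41))*(-1/47258) + (1330 - √14) = (-110/83 + 96/41)*(-1/47258) + (1330 - √14) = (3458/3403)*(-1/47258) + (1330 - √14) = -1729/80409487 + (1330 - √14) = 106944615981/80409487 - √14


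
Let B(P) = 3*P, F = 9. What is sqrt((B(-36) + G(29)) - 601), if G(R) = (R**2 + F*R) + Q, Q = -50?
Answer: 7*sqrt(7) ≈ 18.520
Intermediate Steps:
G(R) = -50 + R**2 + 9*R (G(R) = (R**2 + 9*R) - 50 = -50 + R**2 + 9*R)
sqrt((B(-36) + G(29)) - 601) = sqrt((3*(-36) + (-50 + 29**2 + 9*29)) - 601) = sqrt((-108 + (-50 + 841 + 261)) - 601) = sqrt((-108 + 1052) - 601) = sqrt(944 - 601) = sqrt(343) = 7*sqrt(7)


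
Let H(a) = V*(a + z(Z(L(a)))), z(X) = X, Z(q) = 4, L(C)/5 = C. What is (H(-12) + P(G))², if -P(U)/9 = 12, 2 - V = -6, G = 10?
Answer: 29584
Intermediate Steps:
L(C) = 5*C
V = 8 (V = 2 - 1*(-6) = 2 + 6 = 8)
H(a) = 32 + 8*a (H(a) = 8*(a + 4) = 8*(4 + a) = 32 + 8*a)
P(U) = -108 (P(U) = -9*12 = -108)
(H(-12) + P(G))² = ((32 + 8*(-12)) - 108)² = ((32 - 96) - 108)² = (-64 - 108)² = (-172)² = 29584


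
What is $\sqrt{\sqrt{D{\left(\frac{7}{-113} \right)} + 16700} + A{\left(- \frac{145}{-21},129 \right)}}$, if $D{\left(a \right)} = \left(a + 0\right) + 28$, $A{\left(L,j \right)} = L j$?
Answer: $\frac{\sqrt{557303005 + 5537 \sqrt{213599041}}}{791} \approx 31.938$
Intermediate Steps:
$D{\left(a \right)} = 28 + a$ ($D{\left(a \right)} = a + 28 = 28 + a$)
$\sqrt{\sqrt{D{\left(\frac{7}{-113} \right)} + 16700} + A{\left(- \frac{145}{-21},129 \right)}} = \sqrt{\sqrt{\left(28 + \frac{7}{-113}\right) + 16700} + - \frac{145}{-21} \cdot 129} = \sqrt{\sqrt{\left(28 + 7 \left(- \frac{1}{113}\right)\right) + 16700} + \left(-145\right) \left(- \frac{1}{21}\right) 129} = \sqrt{\sqrt{\left(28 - \frac{7}{113}\right) + 16700} + \frac{145}{21} \cdot 129} = \sqrt{\sqrt{\frac{3157}{113} + 16700} + \frac{6235}{7}} = \sqrt{\sqrt{\frac{1890257}{113}} + \frac{6235}{7}} = \sqrt{\frac{\sqrt{213599041}}{113} + \frac{6235}{7}} = \sqrt{\frac{6235}{7} + \frac{\sqrt{213599041}}{113}}$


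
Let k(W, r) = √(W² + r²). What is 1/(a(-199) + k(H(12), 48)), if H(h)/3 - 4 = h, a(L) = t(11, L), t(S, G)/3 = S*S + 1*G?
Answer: -13/2786 - 4*√2/4179 ≈ -0.0060198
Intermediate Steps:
t(S, G) = 3*G + 3*S² (t(S, G) = 3*(S*S + 1*G) = 3*(S² + G) = 3*(G + S²) = 3*G + 3*S²)
a(L) = 363 + 3*L (a(L) = 3*L + 3*11² = 3*L + 3*121 = 3*L + 363 = 363 + 3*L)
H(h) = 12 + 3*h
1/(a(-199) + k(H(12), 48)) = 1/((363 + 3*(-199)) + √((12 + 3*12)² + 48²)) = 1/((363 - 597) + √((12 + 36)² + 2304)) = 1/(-234 + √(48² + 2304)) = 1/(-234 + √(2304 + 2304)) = 1/(-234 + √4608) = 1/(-234 + 48*√2)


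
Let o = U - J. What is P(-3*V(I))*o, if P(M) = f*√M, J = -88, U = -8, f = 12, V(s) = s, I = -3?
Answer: 2880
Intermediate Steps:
P(M) = 12*√M
o = 80 (o = -8 - 1*(-88) = -8 + 88 = 80)
P(-3*V(I))*o = (12*√(-3*(-3)))*80 = (12*√9)*80 = (12*3)*80 = 36*80 = 2880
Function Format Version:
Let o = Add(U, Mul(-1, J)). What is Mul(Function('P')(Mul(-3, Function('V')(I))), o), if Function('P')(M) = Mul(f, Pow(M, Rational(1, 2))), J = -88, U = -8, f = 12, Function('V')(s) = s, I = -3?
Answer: 2880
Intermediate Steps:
Function('P')(M) = Mul(12, Pow(M, Rational(1, 2)))
o = 80 (o = Add(-8, Mul(-1, -88)) = Add(-8, 88) = 80)
Mul(Function('P')(Mul(-3, Function('V')(I))), o) = Mul(Mul(12, Pow(Mul(-3, -3), Rational(1, 2))), 80) = Mul(Mul(12, Pow(9, Rational(1, 2))), 80) = Mul(Mul(12, 3), 80) = Mul(36, 80) = 2880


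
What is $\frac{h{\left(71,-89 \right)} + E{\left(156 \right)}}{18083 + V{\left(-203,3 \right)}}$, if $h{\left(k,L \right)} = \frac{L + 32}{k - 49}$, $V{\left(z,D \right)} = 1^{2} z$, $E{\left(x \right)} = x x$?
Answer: $\frac{35689}{26224} \approx 1.3609$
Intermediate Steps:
$E{\left(x \right)} = x^{2}$
$V{\left(z,D \right)} = z$ ($V{\left(z,D \right)} = 1 z = z$)
$h{\left(k,L \right)} = \frac{32 + L}{-49 + k}$
$\frac{h{\left(71,-89 \right)} + E{\left(156 \right)}}{18083 + V{\left(-203,3 \right)}} = \frac{\frac{32 - 89}{-49 + 71} + 156^{2}}{18083 - 203} = \frac{\frac{1}{22} \left(-57\right) + 24336}{17880} = \left(\frac{1}{22} \left(-57\right) + 24336\right) \frac{1}{17880} = \left(- \frac{57}{22} + 24336\right) \frac{1}{17880} = \frac{535335}{22} \cdot \frac{1}{17880} = \frac{35689}{26224}$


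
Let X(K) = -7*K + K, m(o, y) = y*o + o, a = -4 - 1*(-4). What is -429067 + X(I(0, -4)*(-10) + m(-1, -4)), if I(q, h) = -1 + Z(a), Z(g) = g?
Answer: -429145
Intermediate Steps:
a = 0 (a = -4 + 4 = 0)
I(q, h) = -1 (I(q, h) = -1 + 0 = -1)
m(o, y) = o + o*y (m(o, y) = o*y + o = o + o*y)
X(K) = -6*K
-429067 + X(I(0, -4)*(-10) + m(-1, -4)) = -429067 - 6*(-1*(-10) - (1 - 4)) = -429067 - 6*(10 - 1*(-3)) = -429067 - 6*(10 + 3) = -429067 - 6*13 = -429067 - 78 = -429145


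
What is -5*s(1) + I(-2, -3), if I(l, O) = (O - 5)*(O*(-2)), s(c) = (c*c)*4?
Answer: -68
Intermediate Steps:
s(c) = 4*c**2 (s(c) = c**2*4 = 4*c**2)
I(l, O) = -2*O*(-5 + O) (I(l, O) = (-5 + O)*(-2*O) = -2*O*(-5 + O))
-5*s(1) + I(-2, -3) = -20*1**2 + 2*(-3)*(5 - 1*(-3)) = -20 + 2*(-3)*(5 + 3) = -5*4 + 2*(-3)*8 = -20 - 48 = -68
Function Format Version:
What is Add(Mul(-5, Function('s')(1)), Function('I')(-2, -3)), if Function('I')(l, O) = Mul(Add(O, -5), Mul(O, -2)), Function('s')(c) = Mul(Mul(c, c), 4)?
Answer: -68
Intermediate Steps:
Function('s')(c) = Mul(4, Pow(c, 2)) (Function('s')(c) = Mul(Pow(c, 2), 4) = Mul(4, Pow(c, 2)))
Function('I')(l, O) = Mul(-2, O, Add(-5, O)) (Function('I')(l, O) = Mul(Add(-5, O), Mul(-2, O)) = Mul(-2, O, Add(-5, O)))
Add(Mul(-5, Function('s')(1)), Function('I')(-2, -3)) = Add(Mul(-5, Mul(4, Pow(1, 2))), Mul(2, -3, Add(5, Mul(-1, -3)))) = Add(Mul(-5, Mul(4, 1)), Mul(2, -3, Add(5, 3))) = Add(Mul(-5, 4), Mul(2, -3, 8)) = Add(-20, -48) = -68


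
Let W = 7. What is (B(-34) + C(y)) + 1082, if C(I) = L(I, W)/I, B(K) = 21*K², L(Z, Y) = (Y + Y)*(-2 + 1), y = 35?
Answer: 126788/5 ≈ 25358.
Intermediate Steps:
L(Z, Y) = -2*Y (L(Z, Y) = (2*Y)*(-1) = -2*Y)
C(I) = -14/I (C(I) = (-2*7)/I = -14/I)
(B(-34) + C(y)) + 1082 = (21*(-34)² - 14/35) + 1082 = (21*1156 - 14*1/35) + 1082 = (24276 - ⅖) + 1082 = 121378/5 + 1082 = 126788/5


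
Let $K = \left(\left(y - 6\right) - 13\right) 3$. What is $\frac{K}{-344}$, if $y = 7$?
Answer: $\frac{9}{86} \approx 0.10465$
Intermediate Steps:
$K = -36$ ($K = \left(\left(7 - 6\right) - 13\right) 3 = \left(1 - 13\right) 3 = \left(-12\right) 3 = -36$)
$\frac{K}{-344} = - \frac{36}{-344} = \left(-36\right) \left(- \frac{1}{344}\right) = \frac{9}{86}$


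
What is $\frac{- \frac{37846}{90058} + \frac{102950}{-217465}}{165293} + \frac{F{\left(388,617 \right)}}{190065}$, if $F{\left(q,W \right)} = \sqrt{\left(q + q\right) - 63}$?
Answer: $- \frac{1750165149}{323717463770021} + \frac{\sqrt{713}}{190065} \approx 0.00013508$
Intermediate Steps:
$F{\left(q,W \right)} = \sqrt{-63 + 2 q}$ ($F{\left(q,W \right)} = \sqrt{2 q - 63} = \sqrt{-63 + 2 q}$)
$\frac{- \frac{37846}{90058} + \frac{102950}{-217465}}{165293} + \frac{F{\left(388,617 \right)}}{190065} = \frac{- \frac{37846}{90058} + \frac{102950}{-217465}}{165293} + \frac{\sqrt{-63 + 2 \cdot 388}}{190065} = \left(\left(-37846\right) \frac{1}{90058} + 102950 \left(- \frac{1}{217465}\right)\right) \frac{1}{165293} + \sqrt{-63 + 776} \cdot \frac{1}{190065} = \left(- \frac{18923}{45029} - \frac{20590}{43493}\right) \frac{1}{165293} + \sqrt{713} \cdot \frac{1}{190065} = \left(- \frac{1750165149}{1958446297}\right) \frac{1}{165293} + \frac{\sqrt{713}}{190065} = - \frac{1750165149}{323717463770021} + \frac{\sqrt{713}}{190065}$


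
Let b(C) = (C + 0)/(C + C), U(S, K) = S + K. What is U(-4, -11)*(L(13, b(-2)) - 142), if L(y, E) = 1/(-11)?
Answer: 23445/11 ≈ 2131.4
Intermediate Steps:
U(S, K) = K + S
b(C) = 1/2 (b(C) = C/((2*C)) = C*(1/(2*C)) = 1/2)
L(y, E) = -1/11
U(-4, -11)*(L(13, b(-2)) - 142) = (-11 - 4)*(-1/11 - 142) = -15*(-1563/11) = 23445/11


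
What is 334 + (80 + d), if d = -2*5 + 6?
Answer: 410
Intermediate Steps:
d = -4 (d = -10 + 6 = -4)
334 + (80 + d) = 334 + (80 - 4) = 334 + 76 = 410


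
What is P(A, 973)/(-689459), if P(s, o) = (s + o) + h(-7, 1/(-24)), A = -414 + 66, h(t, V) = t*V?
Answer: -15007/16547016 ≈ -0.00090693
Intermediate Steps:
h(t, V) = V*t
A = -348
P(s, o) = 7/24 + o + s (P(s, o) = (s + o) - 7/(-24) = (o + s) - 1/24*(-7) = (o + s) + 7/24 = 7/24 + o + s)
P(A, 973)/(-689459) = (7/24 + 973 - 348)/(-689459) = (15007/24)*(-1/689459) = -15007/16547016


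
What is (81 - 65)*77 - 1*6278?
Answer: -5046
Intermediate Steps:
(81 - 65)*77 - 1*6278 = 16*77 - 6278 = 1232 - 6278 = -5046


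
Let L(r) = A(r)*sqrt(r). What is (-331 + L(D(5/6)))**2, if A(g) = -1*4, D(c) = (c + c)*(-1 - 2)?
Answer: 109481 + 2648*I*sqrt(5) ≈ 1.0948e+5 + 5921.1*I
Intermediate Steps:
D(c) = -6*c (D(c) = (2*c)*(-3) = -6*c)
A(g) = -4
L(r) = -4*sqrt(r)
(-331 + L(D(5/6)))**2 = (-331 - 4*I*sqrt(5))**2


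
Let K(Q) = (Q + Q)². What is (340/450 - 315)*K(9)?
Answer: -509076/5 ≈ -1.0182e+5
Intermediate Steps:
K(Q) = 4*Q² (K(Q) = (2*Q)² = 4*Q²)
(340/450 - 315)*K(9) = (340/450 - 315)*(4*9²) = (340*(1/450) - 315)*(4*81) = (34/45 - 315)*324 = -14141/45*324 = -509076/5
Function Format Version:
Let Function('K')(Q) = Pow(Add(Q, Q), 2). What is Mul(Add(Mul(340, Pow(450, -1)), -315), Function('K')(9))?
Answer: Rational(-509076, 5) ≈ -1.0182e+5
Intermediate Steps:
Function('K')(Q) = Mul(4, Pow(Q, 2)) (Function('K')(Q) = Pow(Mul(2, Q), 2) = Mul(4, Pow(Q, 2)))
Mul(Add(Mul(340, Pow(450, -1)), -315), Function('K')(9)) = Mul(Add(Mul(340, Pow(450, -1)), -315), Mul(4, Pow(9, 2))) = Mul(Add(Mul(340, Rational(1, 450)), -315), Mul(4, 81)) = Mul(Add(Rational(34, 45), -315), 324) = Mul(Rational(-14141, 45), 324) = Rational(-509076, 5)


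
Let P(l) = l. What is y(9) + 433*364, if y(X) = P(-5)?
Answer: 157607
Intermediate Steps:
y(X) = -5
y(9) + 433*364 = -5 + 433*364 = -5 + 157612 = 157607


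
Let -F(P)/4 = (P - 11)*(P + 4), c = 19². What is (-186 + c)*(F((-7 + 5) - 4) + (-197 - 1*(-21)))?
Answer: -54600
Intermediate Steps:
c = 361
F(P) = -4*(-11 + P)*(4 + P) (F(P) = -4*(P - 11)*(P + 4) = -4*(-11 + P)*(4 + P))
(-186 + c)*(F((-7 + 5) - 4) + (-197 - 1*(-21))) = (-186 + 361)*((176 - 4*((-7 + 5) - 4)² + 28*((-7 + 5) - 4)) + (-197 - 1*(-21))) = 175*((176 - 4*(-2 - 4)² + 28*(-2 - 4)) + (-197 + 21)) = 175*((176 - 4*(-6)² + 28*(-6)) - 176) = 175*((176 - 4*36 - 168) - 176) = 175*((176 - 144 - 168) - 176) = 175*(-136 - 176) = 175*(-312) = -54600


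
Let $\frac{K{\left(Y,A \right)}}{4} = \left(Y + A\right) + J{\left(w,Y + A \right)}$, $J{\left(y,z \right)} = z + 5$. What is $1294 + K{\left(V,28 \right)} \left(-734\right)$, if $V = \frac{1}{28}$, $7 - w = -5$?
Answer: $- \frac{1246082}{7} \approx -1.7801 \cdot 10^{5}$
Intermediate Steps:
$w = 12$ ($w = 7 - -5 = 7 + 5 = 12$)
$V = \frac{1}{28} \approx 0.035714$
$J{\left(y,z \right)} = 5 + z$
$K{\left(Y,A \right)} = 20 + 8 A + 8 Y$ ($K{\left(Y,A \right)} = 4 \left(\left(Y + A\right) + \left(5 + \left(Y + A\right)\right)\right) = 4 \left(\left(A + Y\right) + \left(5 + \left(A + Y\right)\right)\right) = 4 \left(\left(A + Y\right) + \left(5 + A + Y\right)\right) = 4 \left(5 + 2 A + 2 Y\right) = 20 + 8 A + 8 Y$)
$1294 + K{\left(V,28 \right)} \left(-734\right) = 1294 + \left(20 + 8 \cdot 28 + 8 \cdot \frac{1}{28}\right) \left(-734\right) = 1294 + \left(20 + 224 + \frac{2}{7}\right) \left(-734\right) = 1294 + \frac{1710}{7} \left(-734\right) = 1294 - \frac{1255140}{7} = - \frac{1246082}{7}$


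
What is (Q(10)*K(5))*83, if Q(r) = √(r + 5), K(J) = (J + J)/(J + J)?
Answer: 83*√15 ≈ 321.46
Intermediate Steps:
K(J) = 1 (K(J) = (2*J)/((2*J)) = (2*J)*(1/(2*J)) = 1)
Q(r) = √(5 + r)
(Q(10)*K(5))*83 = (√(5 + 10)*1)*83 = (√15*1)*83 = √15*83 = 83*√15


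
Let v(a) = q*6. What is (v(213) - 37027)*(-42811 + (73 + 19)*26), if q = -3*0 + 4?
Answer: 1495624257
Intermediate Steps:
q = 4 (q = 0 + 4 = 4)
v(a) = 24 (v(a) = 4*6 = 24)
(v(213) - 37027)*(-42811 + (73 + 19)*26) = (24 - 37027)*(-42811 + (73 + 19)*26) = -37003*(-42811 + 92*26) = -37003*(-42811 + 2392) = -37003*(-40419) = 1495624257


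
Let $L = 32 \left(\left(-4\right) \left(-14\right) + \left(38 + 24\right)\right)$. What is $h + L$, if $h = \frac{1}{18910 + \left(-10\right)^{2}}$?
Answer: $\frac{71781761}{19010} \approx 3776.0$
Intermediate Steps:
$h = \frac{1}{19010}$ ($h = \frac{1}{18910 + 100} = \frac{1}{19010} \approx 5.2604 \cdot 10^{-5}$)
$L = 3776$ ($L = 32 \left(56 + 62\right) = 32 \cdot 118 = 3776$)
$h + L = \frac{1}{19010} + 3776 = \frac{71781761}{19010}$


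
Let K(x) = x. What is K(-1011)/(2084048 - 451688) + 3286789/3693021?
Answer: 1787163082603/2009446586520 ≈ 0.88938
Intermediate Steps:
K(-1011)/(2084048 - 451688) + 3286789/3693021 = -1011/(2084048 - 451688) + 3286789/3693021 = -1011/1632360 + 3286789*(1/3693021) = -1011*1/1632360 + 3286789/3693021 = -337/544120 + 3286789/3693021 = 1787163082603/2009446586520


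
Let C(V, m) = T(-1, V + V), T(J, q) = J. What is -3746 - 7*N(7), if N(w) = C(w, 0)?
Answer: -3739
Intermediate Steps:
C(V, m) = -1
N(w) = -1
-3746 - 7*N(7) = -3746 - 7*(-1) = -3746 - 1*(-7) = -3746 + 7 = -3739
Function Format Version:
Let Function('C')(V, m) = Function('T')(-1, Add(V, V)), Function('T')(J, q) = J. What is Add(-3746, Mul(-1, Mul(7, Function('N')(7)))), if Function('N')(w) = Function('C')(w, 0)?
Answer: -3739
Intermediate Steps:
Function('C')(V, m) = -1
Function('N')(w) = -1
Add(-3746, Mul(-1, Mul(7, Function('N')(7)))) = Add(-3746, Mul(-1, Mul(7, -1))) = Add(-3746, Mul(-1, -7)) = Add(-3746, 7) = -3739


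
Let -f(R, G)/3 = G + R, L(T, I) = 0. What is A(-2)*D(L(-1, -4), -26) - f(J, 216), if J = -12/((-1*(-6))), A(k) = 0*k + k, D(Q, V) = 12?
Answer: 618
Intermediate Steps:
A(k) = k (A(k) = 0 + k = k)
J = -2 (J = -12/6 = -2*1 = -2)
f(R, G) = -3*G - 3*R (f(R, G) = -3*(G + R) = -3*G - 3*R)
A(-2)*D(L(-1, -4), -26) - f(J, 216) = -2*12 - (-3*216 - 3*(-2)) = -24 - (-648 + 6) = -24 - 1*(-642) = -24 + 642 = 618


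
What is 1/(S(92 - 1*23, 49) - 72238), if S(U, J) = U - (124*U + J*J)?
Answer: -1/83126 ≈ -1.2030e-5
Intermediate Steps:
S(U, J) = -J² - 123*U (S(U, J) = U - (124*U + J²) = U - (J² + 124*U) = U + (-J² - 124*U) = -J² - 123*U)
1/(S(92 - 1*23, 49) - 72238) = 1/((-1*49² - 123*(92 - 1*23)) - 72238) = 1/((-1*2401 - 123*(92 - 23)) - 72238) = 1/((-2401 - 123*69) - 72238) = 1/((-2401 - 8487) - 72238) = 1/(-10888 - 72238) = 1/(-83126) = -1/83126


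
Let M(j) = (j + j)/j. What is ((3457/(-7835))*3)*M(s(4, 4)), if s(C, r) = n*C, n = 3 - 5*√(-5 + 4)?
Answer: -20742/7835 ≈ -2.6474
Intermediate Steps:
n = 3 - 5*I ≈ 3.0 - 5.0*I
s(C, r) = C*(3 - 5*I) (s(C, r) = (3 - 5*I)*C = C*(3 - 5*I))
M(j) = 2 (M(j) = (2*j)/j = 2)
((3457/(-7835))*3)*M(s(4, 4)) = ((3457/(-7835))*3)*2 = ((3457*(-1/7835))*3)*2 = -3457/7835*3*2 = -10371/7835*2 = -20742/7835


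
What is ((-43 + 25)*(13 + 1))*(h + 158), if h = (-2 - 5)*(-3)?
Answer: -45108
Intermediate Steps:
h = 21 (h = -7*(-3) = 21)
((-43 + 25)*(13 + 1))*(h + 158) = ((-43 + 25)*(13 + 1))*(21 + 158) = -18*14*179 = -252*179 = -45108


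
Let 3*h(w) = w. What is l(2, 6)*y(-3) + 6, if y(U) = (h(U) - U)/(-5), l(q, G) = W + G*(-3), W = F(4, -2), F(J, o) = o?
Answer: 14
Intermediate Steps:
W = -2
h(w) = w/3
l(q, G) = -2 - 3*G (l(q, G) = -2 + G*(-3) = -2 - 3*G)
y(U) = 2*U/15 (y(U) = (U/3 - U)/(-5) = -2*U/3*(-⅕) = 2*U/15)
l(2, 6)*y(-3) + 6 = (-2 - 3*6)*((2/15)*(-3)) + 6 = (-2 - 18)*(-⅖) + 6 = -20*(-⅖) + 6 = 8 + 6 = 14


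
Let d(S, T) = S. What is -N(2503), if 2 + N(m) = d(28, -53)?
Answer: -26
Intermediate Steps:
N(m) = 26 (N(m) = -2 + 28 = 26)
-N(2503) = -1*26 = -26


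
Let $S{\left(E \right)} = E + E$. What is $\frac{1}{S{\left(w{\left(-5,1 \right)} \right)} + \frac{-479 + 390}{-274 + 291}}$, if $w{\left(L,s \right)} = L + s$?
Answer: $- \frac{17}{225} \approx -0.075556$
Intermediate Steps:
$S{\left(E \right)} = 2 E$
$\frac{1}{S{\left(w{\left(-5,1 \right)} \right)} + \frac{-479 + 390}{-274 + 291}} = \frac{1}{2 \left(-5 + 1\right) + \frac{-479 + 390}{-274 + 291}} = \frac{1}{2 \left(-4\right) - \frac{89}{17}} = \frac{1}{-8 - \frac{89}{17}} = \frac{1}{- \frac{225}{17}} = - \frac{17}{225}$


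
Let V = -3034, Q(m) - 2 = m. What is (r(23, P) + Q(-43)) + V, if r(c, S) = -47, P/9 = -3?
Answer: -3122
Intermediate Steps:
P = -27 (P = 9*(-3) = -27)
Q(m) = 2 + m
(r(23, P) + Q(-43)) + V = (-47 + (2 - 43)) - 3034 = (-47 - 41) - 3034 = -88 - 3034 = -3122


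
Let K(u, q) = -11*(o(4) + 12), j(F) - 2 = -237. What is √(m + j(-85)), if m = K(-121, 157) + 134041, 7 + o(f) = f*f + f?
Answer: √133531 ≈ 365.42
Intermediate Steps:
o(f) = -7 + f + f² (o(f) = -7 + (f*f + f) = -7 + (f² + f) = -7 + (f + f²) = -7 + f + f²)
j(F) = -235 (j(F) = 2 - 237 = -235)
K(u, q) = -275 (K(u, q) = -11*((-7 + 4 + 4²) + 12) = -11*((-7 + 4 + 16) + 12) = -11*(13 + 12) = -11*25 = -275)
m = 133766 (m = -275 + 134041 = 133766)
√(m + j(-85)) = √(133766 - 235) = √133531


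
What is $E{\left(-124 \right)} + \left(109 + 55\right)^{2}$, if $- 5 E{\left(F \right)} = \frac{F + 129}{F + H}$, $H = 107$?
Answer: $\frac{457233}{17} \approx 26896.0$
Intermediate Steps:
$E{\left(F \right)} = - \frac{129 + F}{5 \left(107 + F\right)}$ ($E{\left(F \right)} = - \frac{\left(F + 129\right) \frac{1}{F + 107}}{5} = - \frac{\left(129 + F\right) \frac{1}{107 + F}}{5} = - \frac{\frac{1}{107 + F} \left(129 + F\right)}{5} = - \frac{129 + F}{5 \left(107 + F\right)}$)
$E{\left(-124 \right)} + \left(109 + 55\right)^{2} = \frac{-129 - -124}{5 \left(107 - 124\right)} + \left(109 + 55\right)^{2} = \frac{-129 + 124}{5 \left(-17\right)} + 164^{2} = \frac{1}{5} \left(- \frac{1}{17}\right) \left(-5\right) + 26896 = \frac{1}{17} + 26896 = \frac{457233}{17}$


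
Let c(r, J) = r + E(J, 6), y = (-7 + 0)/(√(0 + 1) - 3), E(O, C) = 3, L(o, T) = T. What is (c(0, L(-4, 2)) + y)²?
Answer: 169/4 ≈ 42.250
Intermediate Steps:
y = 7/2 (y = -7/(√1 - 3) = -7/(1 - 3) = -7/(-2) = -7*(-½) = 7/2 ≈ 3.5000)
c(r, J) = 3 + r (c(r, J) = r + 3 = 3 + r)
(c(0, L(-4, 2)) + y)² = ((3 + 0) + 7/2)² = (3 + 7/2)² = (13/2)² = 169/4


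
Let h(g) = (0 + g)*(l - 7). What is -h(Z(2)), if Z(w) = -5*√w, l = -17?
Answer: -120*√2 ≈ -169.71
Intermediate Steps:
h(g) = -24*g (h(g) = (0 + g)*(-17 - 7) = g*(-24) = -24*g)
-h(Z(2)) = -(-24)*(-5*√2) = -120*√2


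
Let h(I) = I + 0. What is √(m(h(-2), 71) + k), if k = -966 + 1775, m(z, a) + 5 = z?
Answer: √802 ≈ 28.320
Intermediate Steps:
h(I) = I
m(z, a) = -5 + z
k = 809
√(m(h(-2), 71) + k) = √((-5 - 2) + 809) = √(-7 + 809) = √802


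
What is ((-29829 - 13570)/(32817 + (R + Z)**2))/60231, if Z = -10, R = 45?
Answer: -43399/2050383702 ≈ -2.1166e-5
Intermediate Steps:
((-29829 - 13570)/(32817 + (R + Z)**2))/60231 = ((-29829 - 13570)/(32817 + (45 - 10)**2))/60231 = -43399/(32817 + 35**2)*(1/60231) = -43399/(32817 + 1225)*(1/60231) = -43399/34042*(1/60231) = -43399*1/34042*(1/60231) = -43399/34042*1/60231 = -43399/2050383702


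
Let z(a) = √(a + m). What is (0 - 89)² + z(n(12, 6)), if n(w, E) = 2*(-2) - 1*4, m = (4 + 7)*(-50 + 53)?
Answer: 7926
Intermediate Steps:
m = 33 (m = 11*3 = 33)
n(w, E) = -8 (n(w, E) = -4 - 4 = -8)
z(a) = √(33 + a) (z(a) = √(a + 33) = √(33 + a))
(0 - 89)² + z(n(12, 6)) = (0 - 89)² + √(33 - 8) = (-89)² + √25 = 7921 + 5 = 7926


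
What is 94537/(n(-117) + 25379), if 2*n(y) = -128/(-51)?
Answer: 4821387/1294393 ≈ 3.7248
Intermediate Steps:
n(y) = 64/51 (n(y) = (-128/(-51))/2 = (-128*(-1/51))/2 = (½)*(128/51) = 64/51)
94537/(n(-117) + 25379) = 94537/(64/51 + 25379) = 94537/(1294393/51) = 94537*(51/1294393) = 4821387/1294393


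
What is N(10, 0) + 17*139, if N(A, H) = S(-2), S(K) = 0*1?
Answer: 2363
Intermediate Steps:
S(K) = 0
N(A, H) = 0
N(10, 0) + 17*139 = 0 + 17*139 = 0 + 2363 = 2363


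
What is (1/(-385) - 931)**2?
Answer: 128476366096/148225 ≈ 8.6677e+5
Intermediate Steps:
(1/(-385) - 931)**2 = (-1/385 - 931)**2 = (-358436/385)**2 = 128476366096/148225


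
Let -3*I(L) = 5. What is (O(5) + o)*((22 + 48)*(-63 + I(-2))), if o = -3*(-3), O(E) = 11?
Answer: -271600/3 ≈ -90533.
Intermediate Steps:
I(L) = -5/3 (I(L) = -1/3*5 = -5/3)
o = 9
(O(5) + o)*((22 + 48)*(-63 + I(-2))) = (11 + 9)*((22 + 48)*(-63 - 5/3)) = 20*(70*(-194/3)) = 20*(-13580/3) = -271600/3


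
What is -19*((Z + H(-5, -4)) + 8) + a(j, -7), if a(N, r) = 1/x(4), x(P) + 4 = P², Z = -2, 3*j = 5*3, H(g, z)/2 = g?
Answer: 913/12 ≈ 76.083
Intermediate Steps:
H(g, z) = 2*g
j = 5 (j = (5*3)/3 = (⅓)*15 = 5)
x(P) = -4 + P²
a(N, r) = 1/12 (a(N, r) = 1/(-4 + 4²) = 1/(-4 + 16) = 1/12)
-19*((Z + H(-5, -4)) + 8) + a(j, -7) = -19*((-2 + 2*(-5)) + 8) + 1/12 = -19*((-2 - 10) + 8) + 1/12 = -19*(-12 + 8) + 1/12 = -19*(-4) + 1/12 = 76 + 1/12 = 913/12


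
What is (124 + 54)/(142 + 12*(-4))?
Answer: 89/47 ≈ 1.8936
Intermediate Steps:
(124 + 54)/(142 + 12*(-4)) = 178/(142 - 48) = 178/94 = (1/94)*178 = 89/47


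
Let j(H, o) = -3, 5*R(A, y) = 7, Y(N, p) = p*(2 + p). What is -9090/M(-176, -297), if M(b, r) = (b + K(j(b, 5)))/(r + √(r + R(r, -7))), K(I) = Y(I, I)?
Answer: -2699730/173 + 1818*I*√7390/173 ≈ -15605.0 + 903.38*I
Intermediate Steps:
R(A, y) = 7/5 (R(A, y) = (⅕)*7 = 7/5)
K(I) = I*(2 + I)
M(b, r) = (3 + b)/(r + √(7/5 + r)) (M(b, r) = (b - 3*(2 - 3))/(r + √(r + 7/5)) = (b - 3*(-1))/(r + √(7/5 + r)) = (b + 3)/(r + √(7/5 + r)) = (3 + b)/(r + √(7/5 + r)))
-9090/M(-176, -297) = -9090*(5*(-297) + √5*√(7 + 5*(-297)))/(5*(3 - 176)) = -(2699730/173 - 1818*√5*√(7 - 1485)/173) = -(2699730/173 - 1818*I*√7390/173) = -9090*(297/173 - I*√7390/865) = -2699730/173 + 1818*I*√7390/173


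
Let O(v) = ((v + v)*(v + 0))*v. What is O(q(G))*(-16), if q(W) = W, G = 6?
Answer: -6912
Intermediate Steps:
O(v) = 2*v**3 (O(v) = ((2*v)*v)*v = (2*v**2)*v = 2*v**3)
O(q(G))*(-16) = (2*6**3)*(-16) = (2*216)*(-16) = 432*(-16) = -6912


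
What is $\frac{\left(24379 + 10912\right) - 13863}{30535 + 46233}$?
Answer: $\frac{5357}{19192} \approx 0.27913$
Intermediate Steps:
$\frac{\left(24379 + 10912\right) - 13863}{30535 + 46233} = \frac{35291 - 13863}{76768} = 21428 \cdot \frac{1}{76768} = \frac{5357}{19192}$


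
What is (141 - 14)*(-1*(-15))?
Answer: 1905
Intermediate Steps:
(141 - 14)*(-1*(-15)) = 127*15 = 1905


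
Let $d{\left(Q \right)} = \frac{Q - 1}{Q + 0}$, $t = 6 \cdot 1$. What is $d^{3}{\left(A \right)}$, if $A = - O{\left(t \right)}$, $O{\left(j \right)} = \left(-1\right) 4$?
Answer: $\frac{27}{64} \approx 0.42188$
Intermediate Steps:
$t = 6$
$O{\left(j \right)} = -4$
$A = 4$ ($A = \left(-1\right) \left(-4\right) = 4$)
$d{\left(Q \right)} = \frac{-1 + Q}{Q}$
$d^{3}{\left(A \right)} = \left(\frac{-1 + 4}{4}\right)^{3} = \left(\frac{1}{4} \cdot 3\right)^{3} = \left(\frac{3}{4}\right)^{3} = \frac{27}{64}$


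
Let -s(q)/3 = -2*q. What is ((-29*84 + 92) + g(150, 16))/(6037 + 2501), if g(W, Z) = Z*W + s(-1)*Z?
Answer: -20/4269 ≈ -0.0046849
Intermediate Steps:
s(q) = 6*q (s(q) = -(-6)*q = 6*q)
g(W, Z) = -6*Z + W*Z (g(W, Z) = Z*W + (6*(-1))*Z = W*Z - 6*Z = -6*Z + W*Z)
((-29*84 + 92) + g(150, 16))/(6037 + 2501) = ((-29*84 + 92) + 16*(-6 + 150))/(6037 + 2501) = ((-2436 + 92) + 16*144)/8538 = (-2344 + 2304)*(1/8538) = -40*1/8538 = -20/4269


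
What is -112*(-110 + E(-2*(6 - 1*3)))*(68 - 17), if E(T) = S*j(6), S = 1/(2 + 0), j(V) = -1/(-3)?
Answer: 627368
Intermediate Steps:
j(V) = ⅓ (j(V) = -1*(-⅓) = ⅓)
S = ½ (S = 1/2 = ½ ≈ 0.50000)
E(T) = ⅙ (E(T) = (½)*(⅓) = ⅙)
-112*(-110 + E(-2*(6 - 1*3)))*(68 - 17) = -112*(-110 + ⅙)*(68 - 17) = -(-36904)*51/3 = -112*(-11203/2) = 627368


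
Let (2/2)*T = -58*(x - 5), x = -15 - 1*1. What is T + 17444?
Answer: 18662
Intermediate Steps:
x = -16 (x = -15 - 1 = -16)
T = 1218 (T = -58*(-16 - 5) = -58*(-21) = 1218)
T + 17444 = 1218 + 17444 = 18662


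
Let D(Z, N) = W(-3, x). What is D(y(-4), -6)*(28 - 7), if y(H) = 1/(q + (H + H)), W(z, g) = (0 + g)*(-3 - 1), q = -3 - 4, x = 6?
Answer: -504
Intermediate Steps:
q = -7
W(z, g) = -4*g (W(z, g) = g*(-4) = -4*g)
y(H) = 1/(-7 + 2*H) (y(H) = 1/(-7 + (H + H)) = 1/(-7 + 2*H))
D(Z, N) = -24 (D(Z, N) = -4*6 = -24)
D(y(-4), -6)*(28 - 7) = -24*(28 - 7) = -24*21 = -504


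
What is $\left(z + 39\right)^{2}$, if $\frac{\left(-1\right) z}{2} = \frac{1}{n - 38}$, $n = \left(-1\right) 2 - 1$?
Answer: $\frac{2563201}{1681} \approx 1524.8$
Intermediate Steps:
$n = -3$ ($n = -2 - 1 = -3$)
$z = \frac{2}{41}$ ($z = - \frac{2}{-3 - 38} = - \frac{2}{-41} = \left(-2\right) \left(- \frac{1}{41}\right) = \frac{2}{41} \approx 0.048781$)
$\left(z + 39\right)^{2} = \left(\frac{2}{41} + 39\right)^{2} = \left(\frac{1601}{41}\right)^{2} = \frac{2563201}{1681}$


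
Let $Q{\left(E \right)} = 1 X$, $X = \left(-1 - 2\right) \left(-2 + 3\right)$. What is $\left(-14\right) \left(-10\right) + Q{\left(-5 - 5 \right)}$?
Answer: $137$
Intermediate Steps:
$X = -3$ ($X = \left(-3\right) 1 = -3$)
$Q{\left(E \right)} = -3$ ($Q{\left(E \right)} = 1 \left(-3\right) = -3$)
$\left(-14\right) \left(-10\right) + Q{\left(-5 - 5 \right)} = \left(-14\right) \left(-10\right) - 3 = 140 - 3 = 137$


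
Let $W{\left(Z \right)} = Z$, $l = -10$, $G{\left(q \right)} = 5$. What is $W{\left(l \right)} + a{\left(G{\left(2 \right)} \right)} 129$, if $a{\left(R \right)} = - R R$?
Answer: $-3235$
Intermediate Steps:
$a{\left(R \right)} = - R^{2}$
$W{\left(l \right)} + a{\left(G{\left(2 \right)} \right)} 129 = -10 + - 5^{2} \cdot 129 = -10 + \left(-1\right) 25 \cdot 129 = -10 - 3225 = -3235$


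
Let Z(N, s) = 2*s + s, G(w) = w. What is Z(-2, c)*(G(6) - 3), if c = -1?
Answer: -9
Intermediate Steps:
Z(N, s) = 3*s
Z(-2, c)*(G(6) - 3) = (3*(-1))*(6 - 3) = -3*3 = -9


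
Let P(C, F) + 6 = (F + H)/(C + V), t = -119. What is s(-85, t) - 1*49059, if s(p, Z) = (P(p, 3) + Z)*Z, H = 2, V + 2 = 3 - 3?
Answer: -2973413/87 ≈ -34177.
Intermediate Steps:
V = -2 (V = -2 + (3 - 3) = -2 + 0 = -2)
P(C, F) = -6 + (2 + F)/(-2 + C) (P(C, F) = -6 + (F + 2)/(C - 2) = -6 + (2 + F)/(-2 + C))
s(p, Z) = Z*(Z + (17 - 6*p)/(-2 + p)) (s(p, Z) = ((14 + 3 - 6*p)/(-2 + p) + Z)*Z = ((17 - 6*p)/(-2 + p) + Z)*Z = (Z + (17 - 6*p)/(-2 + p))*Z = Z*(Z + (17 - 6*p)/(-2 + p)))
s(-85, t) - 1*49059 = -119*(17 - 6*(-85) - 119*(-2 - 85))/(-2 - 85) - 1*49059 = -119*(17 + 510 - 119*(-87))/(-87) - 49059 = -119*(-1/87)*(17 + 510 + 10353) - 49059 = -119*(-1/87)*10880 - 49059 = 1294720/87 - 49059 = -2973413/87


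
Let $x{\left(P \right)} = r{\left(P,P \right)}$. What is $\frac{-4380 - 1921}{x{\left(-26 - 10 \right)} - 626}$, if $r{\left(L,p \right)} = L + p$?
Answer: $\frac{6301}{698} \approx 9.0272$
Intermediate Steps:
$x{\left(P \right)} = 2 P$ ($x{\left(P \right)} = P + P = 2 P$)
$\frac{-4380 - 1921}{x{\left(-26 - 10 \right)} - 626} = \frac{-4380 - 1921}{2 \left(-26 - 10\right) - 626} = - \frac{6301}{2 \left(-36\right) - 626} = - \frac{6301}{-72 - 626} = - \frac{6301}{-698} = \left(-6301\right) \left(- \frac{1}{698}\right) = \frac{6301}{698}$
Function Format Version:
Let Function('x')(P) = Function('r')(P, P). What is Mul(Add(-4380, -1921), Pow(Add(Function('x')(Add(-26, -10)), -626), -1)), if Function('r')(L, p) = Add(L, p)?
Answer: Rational(6301, 698) ≈ 9.0272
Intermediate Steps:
Function('x')(P) = Mul(2, P) (Function('x')(P) = Add(P, P) = Mul(2, P))
Mul(Add(-4380, -1921), Pow(Add(Function('x')(Add(-26, -10)), -626), -1)) = Mul(Add(-4380, -1921), Pow(Add(Mul(2, Add(-26, -10)), -626), -1)) = Mul(-6301, Pow(Add(Mul(2, -36), -626), -1)) = Mul(-6301, Pow(Add(-72, -626), -1)) = Mul(-6301, Pow(-698, -1)) = Mul(-6301, Rational(-1, 698)) = Rational(6301, 698)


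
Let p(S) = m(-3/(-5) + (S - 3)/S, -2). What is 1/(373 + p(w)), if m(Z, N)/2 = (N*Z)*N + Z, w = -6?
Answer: 1/394 ≈ 0.0025381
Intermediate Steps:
m(Z, N) = 2*Z + 2*Z*N² (m(Z, N) = 2*((N*Z)*N + Z) = 2*(Z*N² + Z) = 2*(Z + Z*N²) = 2*Z + 2*Z*N²)
p(S) = 6 + 10*(-3 + S)/S (p(S) = 2*(-3/(-5) + (S - 3)/S)*(1 + (-2)²) = 2*(-3*(-⅕) + (-3 + S)/S)*(1 + 4) = 2*(⅗ + (-3 + S)/S)*5 = 6 + 10*(-3 + S)/S)
1/(373 + p(w)) = 1/(373 + (16 - 30/(-6))) = 1/(373 + (16 - 30*(-⅙))) = 1/(373 + (16 + 5)) = 1/(373 + 21) = 1/394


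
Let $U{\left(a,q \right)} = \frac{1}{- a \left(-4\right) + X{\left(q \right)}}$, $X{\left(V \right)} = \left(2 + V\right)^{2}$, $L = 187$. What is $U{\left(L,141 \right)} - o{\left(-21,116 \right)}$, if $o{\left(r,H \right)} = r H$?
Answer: $\frac{51635893}{21197} \approx 2436.0$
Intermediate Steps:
$o{\left(r,H \right)} = H r$
$U{\left(a,q \right)} = \frac{1}{\left(2 + q\right)^{2} + 4 a}$ ($U{\left(a,q \right)} = \frac{1}{- a \left(-4\right) + \left(2 + q\right)^{2}} = \frac{1}{4 a + \left(2 + q\right)^{2}} = \frac{1}{\left(2 + q\right)^{2} + 4 a}$)
$U{\left(L,141 \right)} - o{\left(-21,116 \right)} = \frac{1}{\left(2 + 141\right)^{2} + 4 \cdot 187} - 116 \left(-21\right) = \frac{1}{143^{2} + 748} - -2436 = \frac{1}{20449 + 748} + 2436 = \frac{1}{21197} + 2436 = \frac{51635893}{21197}$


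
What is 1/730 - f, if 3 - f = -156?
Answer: -116069/730 ≈ -159.00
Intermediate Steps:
f = 159 (f = 3 - 1*(-156) = 3 + 156 = 159)
1/730 - f = 1/730 - 1*159 = 1/730 - 159 = -116069/730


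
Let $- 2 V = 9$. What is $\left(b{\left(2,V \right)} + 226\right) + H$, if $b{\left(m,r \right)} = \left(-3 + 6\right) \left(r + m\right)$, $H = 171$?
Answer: $\frac{779}{2} \approx 389.5$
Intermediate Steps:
$V = - \frac{9}{2}$ ($V = \left(- \frac{1}{2}\right) 9 = - \frac{9}{2} \approx -4.5$)
$b{\left(m,r \right)} = 3 m + 3 r$ ($b{\left(m,r \right)} = 3 \left(m + r\right) = 3 m + 3 r$)
$\left(b{\left(2,V \right)} + 226\right) + H = \left(\left(3 \cdot 2 + 3 \left(- \frac{9}{2}\right)\right) + 226\right) + 171 = \left(\left(6 - \frac{27}{2}\right) + 226\right) + 171 = \left(- \frac{15}{2} + 226\right) + 171 = \frac{437}{2} + 171 = \frac{779}{2}$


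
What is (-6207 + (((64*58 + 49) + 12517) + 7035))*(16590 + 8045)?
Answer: 421406310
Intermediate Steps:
(-6207 + (((64*58 + 49) + 12517) + 7035))*(16590 + 8045) = (-6207 + (((3712 + 49) + 12517) + 7035))*24635 = (-6207 + ((3761 + 12517) + 7035))*24635 = (-6207 + (16278 + 7035))*24635 = (-6207 + 23313)*24635 = 17106*24635 = 421406310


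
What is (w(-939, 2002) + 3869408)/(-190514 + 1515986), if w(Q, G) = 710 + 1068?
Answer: 1935593/662736 ≈ 2.9206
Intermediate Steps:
w(Q, G) = 1778
(w(-939, 2002) + 3869408)/(-190514 + 1515986) = (1778 + 3869408)/(-190514 + 1515986) = 3871186/1325472 = 3871186*(1/1325472) = 1935593/662736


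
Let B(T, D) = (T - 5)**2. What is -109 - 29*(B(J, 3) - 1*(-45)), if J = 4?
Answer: -1443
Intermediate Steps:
B(T, D) = (-5 + T)**2
-109 - 29*(B(J, 3) - 1*(-45)) = -109 - 29*((-5 + 4)**2 - 1*(-45)) = -109 - 29*((-1)**2 + 45) = -109 - 29*(1 + 45) = -109 - 29*46 = -109 - 1334 = -1443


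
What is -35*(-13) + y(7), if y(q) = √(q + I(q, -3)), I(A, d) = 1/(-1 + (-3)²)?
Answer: 455 + √114/4 ≈ 457.67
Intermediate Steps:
I(A, d) = ⅛ (I(A, d) = 1/(-1 + 9) = 1/8 = ⅛)
y(q) = √(⅛ + q) (y(q) = √(q + ⅛) = √(⅛ + q))
-35*(-13) + y(7) = -35*(-13) + √(2 + 16*7)/4 = 455 + √(2 + 112)/4 = 455 + √114/4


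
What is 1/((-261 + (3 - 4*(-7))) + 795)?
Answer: 1/565 ≈ 0.0017699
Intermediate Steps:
1/((-261 + (3 - 4*(-7))) + 795) = 1/((-261 + (3 + 28)) + 795) = 1/((-261 + 31) + 795) = 1/(-230 + 795) = 1/565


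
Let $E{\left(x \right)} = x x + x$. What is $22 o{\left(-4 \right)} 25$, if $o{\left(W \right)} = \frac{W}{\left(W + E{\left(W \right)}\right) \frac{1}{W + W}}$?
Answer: $2200$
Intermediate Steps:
$E{\left(x \right)} = x + x^{2}$ ($E{\left(x \right)} = x^{2} + x = x + x^{2}$)
$o{\left(W \right)} = \frac{2 W^{2}}{W + W \left(1 + W\right)}$ ($o{\left(W \right)} = \frac{W}{\left(W + W \left(1 + W\right)\right) \frac{1}{W + W}} = \frac{W}{\left(W + W \left(1 + W\right)\right) \frac{1}{2 W}} = \frac{W}{\frac{1}{2} \frac{1}{W} \left(W + W \left(1 + W\right)\right)} = W \frac{2 W}{W + W \left(1 + W\right)} = \frac{2 W^{2}}{W + W \left(1 + W\right)}$)
$22 o{\left(-4 \right)} 25 = 22 \cdot 2 \left(-4\right) \frac{1}{2 - 4} \cdot 25 = 22 \cdot 2 \left(-4\right) \frac{1}{-2} \cdot 25 = 22 \cdot 2 \left(-4\right) \left(- \frac{1}{2}\right) 25 = 22 \cdot 4 \cdot 25 = 88 \cdot 25 = 2200$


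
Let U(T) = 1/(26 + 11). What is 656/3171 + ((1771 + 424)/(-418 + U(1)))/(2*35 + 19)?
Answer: 43025053/290967789 ≈ 0.14787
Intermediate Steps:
U(T) = 1/37
656/3171 + ((1771 + 424)/(-418 + U(1)))/(2*35 + 19) = 656/3171 + ((1771 + 424)/(-418 + 1/37))/(2*35 + 19) = 656*(1/3171) + (2195/(-15465/37))/(70 + 19) = 656/3171 + (2195*(-37/15465))/89 = 656/3171 - 16243/3093*1/89 = 656/3171 - 16243/275277 = 43025053/290967789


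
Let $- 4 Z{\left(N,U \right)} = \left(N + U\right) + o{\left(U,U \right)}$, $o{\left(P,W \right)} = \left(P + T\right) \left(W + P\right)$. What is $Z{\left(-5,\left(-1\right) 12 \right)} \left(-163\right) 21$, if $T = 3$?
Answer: $\frac{681177}{4} \approx 1.7029 \cdot 10^{5}$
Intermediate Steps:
$o{\left(P,W \right)} = \left(3 + P\right) \left(P + W\right)$ ($o{\left(P,W \right)} = \left(P + 3\right) \left(W + P\right) = \left(3 + P\right) \left(P + W\right)$)
$Z{\left(N,U \right)} = - \frac{7 U}{4} - \frac{U^{2}}{2} - \frac{N}{4}$ ($Z{\left(N,U \right)} = - \frac{\left(N + U\right) + \left(U^{2} + 3 U + 3 U + U U\right)}{4} = - \frac{\left(N + U\right) + \left(U^{2} + 3 U + 3 U + U^{2}\right)}{4} = - \frac{\left(N + U\right) + \left(2 U^{2} + 6 U\right)}{4} = - \frac{N + 2 U^{2} + 7 U}{4} = - \frac{7 U}{4} - \frac{U^{2}}{2} - \frac{N}{4}$)
$Z{\left(-5,\left(-1\right) 12 \right)} \left(-163\right) 21 = \left(- \frac{7 \left(\left(-1\right) 12\right)}{4} - \frac{\left(\left(-1\right) 12\right)^{2}}{2} - - \frac{5}{4}\right) \left(-163\right) 21 = \left(\left(- \frac{7}{4}\right) \left(-12\right) - \frac{\left(-12\right)^{2}}{2} + \frac{5}{4}\right) \left(-163\right) 21 = \left(21 - 72 + \frac{5}{4}\right) \left(-163\right) 21 = \left(- \frac{199}{4}\right) \left(-163\right) 21 = \frac{32437}{4} \cdot 21 = \frac{681177}{4}$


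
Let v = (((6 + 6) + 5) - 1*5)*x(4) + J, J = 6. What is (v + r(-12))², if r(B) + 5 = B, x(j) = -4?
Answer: 3481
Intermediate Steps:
r(B) = -5 + B
v = -42 (v = (((6 + 6) + 5) - 1*5)*(-4) + 6 = ((12 + 5) - 5)*(-4) + 6 = (17 - 5)*(-4) + 6 = 12*(-4) + 6 = -48 + 6 = -42)
(v + r(-12))² = (-42 + (-5 - 12))² = (-42 - 17)² = (-59)² = 3481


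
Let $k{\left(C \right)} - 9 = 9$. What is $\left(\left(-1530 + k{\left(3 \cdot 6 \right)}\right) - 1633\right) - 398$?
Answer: $-3543$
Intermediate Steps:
$k{\left(C \right)} = 18$ ($k{\left(C \right)} = 9 + 9 = 18$)
$\left(\left(-1530 + k{\left(3 \cdot 6 \right)}\right) - 1633\right) - 398 = \left(\left(-1530 + 18\right) - 1633\right) - 398 = \left(-1512 - 1633\right) - 398 = -3145 - 398 = -3543$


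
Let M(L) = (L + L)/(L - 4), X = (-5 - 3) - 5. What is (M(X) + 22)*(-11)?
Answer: -4400/17 ≈ -258.82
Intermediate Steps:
X = -13 (X = -8 - 5 = -13)
M(L) = 2*L/(-4 + L) (M(L) = (2*L)/(-4 + L) = 2*L/(-4 + L))
(M(X) + 22)*(-11) = (2*(-13)/(-4 - 13) + 22)*(-11) = (2*(-13)/(-17) + 22)*(-11) = (2*(-13)*(-1/17) + 22)*(-11) = (26/17 + 22)*(-11) = (400/17)*(-11) = -4400/17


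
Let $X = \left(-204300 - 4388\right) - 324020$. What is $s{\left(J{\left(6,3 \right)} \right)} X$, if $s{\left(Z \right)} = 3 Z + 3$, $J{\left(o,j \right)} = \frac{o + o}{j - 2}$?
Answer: $-20775612$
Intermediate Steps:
$J{\left(o,j \right)} = \frac{2 o}{-2 + j}$
$s{\left(Z \right)} = 3 + 3 Z$
$X = -532708$ ($X = -208688 - 324020 = -532708$)
$s{\left(J{\left(6,3 \right)} \right)} X = \left(3 + 3 \cdot 2 \cdot 6 \frac{1}{-2 + 3}\right) \left(-532708\right) = \left(3 + 3 \cdot 2 \cdot 6 \cdot 1^{-1}\right) \left(-532708\right) = \left(3 + 3 \cdot 2 \cdot 6 \cdot 1\right) \left(-532708\right) = \left(3 + 3 \cdot 12\right) \left(-532708\right) = \left(3 + 36\right) \left(-532708\right) = 39 \left(-532708\right) = -20775612$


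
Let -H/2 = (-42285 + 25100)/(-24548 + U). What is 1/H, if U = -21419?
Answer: -45967/34370 ≈ -1.3374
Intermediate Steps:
H = -34370/45967 (H = -2*(-42285 + 25100)/(-24548 - 21419) = -(-34370)/(-45967) = -(-34370)*(-1)/45967 = -2*17185/45967 = -34370/45967 ≈ -0.74771)
1/H = 1/(-34370/45967) = -45967/34370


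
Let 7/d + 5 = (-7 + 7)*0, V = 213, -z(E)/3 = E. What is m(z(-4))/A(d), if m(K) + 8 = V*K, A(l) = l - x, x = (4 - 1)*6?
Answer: -12740/97 ≈ -131.34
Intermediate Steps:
z(E) = -3*E
x = 18 (x = 3*6 = 18)
d = -7/5 (d = 7/(-5 + (-7 + 7)*0) = 7/(-5 + 0*0) = 7/(-5 + 0) = 7/(-5) = 7*(-⅕) = -7/5 ≈ -1.4000)
A(l) = -18 + l (A(l) = l - 1*18 = l - 18 = -18 + l)
m(K) = -8 + 213*K
m(z(-4))/A(d) = (-8 + 213*(-3*(-4)))/(-18 - 7/5) = (-8 + 213*12)/(-97/5) = (-8 + 2556)*(-5/97) = 2548*(-5/97) = -12740/97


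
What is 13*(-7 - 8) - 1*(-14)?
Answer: -181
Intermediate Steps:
13*(-7 - 8) - 1*(-14) = 13*(-15) + 14 = -195 + 14 = -181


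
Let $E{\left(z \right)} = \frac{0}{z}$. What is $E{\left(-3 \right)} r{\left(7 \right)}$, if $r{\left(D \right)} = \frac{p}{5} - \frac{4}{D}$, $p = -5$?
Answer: $0$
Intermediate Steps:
$r{\left(D \right)} = -1 - \frac{4}{D}$ ($r{\left(D \right)} = - \frac{5}{5} - \frac{4}{D} = \left(-5\right) \frac{1}{5} - \frac{4}{D} = -1 - \frac{4}{D}$)
$E{\left(z \right)} = 0$
$E{\left(-3 \right)} r{\left(7 \right)} = 0 \frac{-4 - 7}{7} = 0 \cdot \frac{1}{7} \left(-11\right) = 0 \left(- \frac{11}{7}\right) = 0$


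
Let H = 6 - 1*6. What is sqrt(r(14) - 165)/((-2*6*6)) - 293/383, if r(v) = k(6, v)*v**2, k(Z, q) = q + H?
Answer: -293/383 - sqrt(2579)/72 ≈ -1.4703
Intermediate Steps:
H = 0 (H = 6 - 6 = 0)
k(Z, q) = q (k(Z, q) = q + 0 = q)
r(v) = v**3 (r(v) = v*v**2 = v**3)
sqrt(r(14) - 165)/((-2*6*6)) - 293/383 = sqrt(14**3 - 165)/((-2*6*6)) - 293/383 = sqrt(2744 - 165)/((-12*6)) - 293*1/383 = sqrt(2579)/(-72) - 293/383 = sqrt(2579)*(-1/72) - 293/383 = -sqrt(2579)/72 - 293/383 = -293/383 - sqrt(2579)/72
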